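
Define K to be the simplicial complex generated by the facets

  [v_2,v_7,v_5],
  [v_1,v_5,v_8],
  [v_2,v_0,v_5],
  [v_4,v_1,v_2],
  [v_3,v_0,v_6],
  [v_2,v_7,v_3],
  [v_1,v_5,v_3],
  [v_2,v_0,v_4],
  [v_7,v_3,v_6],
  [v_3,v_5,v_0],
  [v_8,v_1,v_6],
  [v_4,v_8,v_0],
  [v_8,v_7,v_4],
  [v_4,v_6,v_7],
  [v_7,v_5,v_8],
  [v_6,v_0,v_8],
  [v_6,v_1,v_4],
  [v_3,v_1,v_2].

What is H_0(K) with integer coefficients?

H_0 ≅ Z.

We work with the vertex ordering v_0 < v_1 < v_2 < v_3 < v_4 < v_5 < v_6 < v_7 < v_8. The simplices of K, each written with vertices in increasing order, are:

  0-simplices (9): [v_0], [v_1], [v_2], [v_3], [v_4], [v_5], [v_6], [v_7], [v_8]
  1-simplices (27): (27 of them)
  2-simplices (18): (18 of them)

giving chain groups C_0 ≅ Z^9, C_1 ≅ Z^27, C_2 ≅ Z^18.

The boundary map ∂_1: C_1 → C_0 is given by ∂[p,q] = [q] − [p]. For instance
  ∂[v_7,v_8] = [v_8] − [v_7].
As a 9×27 matrix over Z this has rank 8, with invariant factors (1,1,1,1,1,1,1,1).

Boundary ∂_2: C_2 → C_1 sends each 2-simplex [p,q,r] to [q,r] − [p,r] + [p,q]. For instance
  ∂[v_1,v_3,v_5] = [v_3,v_5] − [v_1,v_5] + [v_1,v_3],
  ∂[v_0,v_2,v_5] = [v_2,v_5] − [v_0,v_5] + [v_0,v_2].
The 27×18 boundary matrix has rank 18 and Smith normal form diag(1,1,1,1,1,1,1,1,1,1,1,1,1,1,1,1,1,2).

Reading off H_k = ker ∂_k / im ∂_{k+1}:

  H_0: rank C_0 − rank ∂_1 = 9 − 8 = 1, and the invariant factors of ∂_1 are all 1, so H_0 = Z.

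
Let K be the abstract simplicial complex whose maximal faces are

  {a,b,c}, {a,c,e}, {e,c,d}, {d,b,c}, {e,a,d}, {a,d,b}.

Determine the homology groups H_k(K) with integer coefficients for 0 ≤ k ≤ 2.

Take the total order a < b < c < d < e on the vertex set. Then K (dimension 2) consists of the simplices:

  0-simplices (5): a, b, c, d, e
  1-simplices (9): ab, ac, ad, ae, bc, bd, cd, ce, de
  2-simplices (6): abc, abd, ace, ade, bcd, cde

so the chain groups are C_0 ≅ Z^5, C_1 ≅ Z^9, C_2 ≅ Z^6.

Boundary ∂_1: C_1 → C_0 is given by ∂[p,q] = [q] − [p]. For instance
  ∂bd = d − b.
The resulting 5×9 matrix has rank 4, and its Smith normal form has invariant factors (1,1,1,1).

∂_2: C_2 → C_1 acts by ∂[p,q,r] = [q,r] − [p,r] + [p,q]. For instance
  ∂abd = bd − ad + ab,
  ∂ade = de − ae + ad.
This gives a 9×6 integer matrix of rank 5; reducing to Smith normal form yields diagonal entries (1,1,1,1,1).

From H_k ≅ ker(∂_k) / im(∂_{k+1}) we obtain:

  H_0: rank C_0 − rank ∂_1 = 5 − 4 = 1, and the invariant factors of ∂_1 are all 1, so H_0 ≅ Z.
  H_1: rank ker ∂_1 − rank ∂_2 = (9 − 4) − 5 = 0, and the invariant factors of ∂_2 are all 1, so H_1 ≅ 0.
  H_2: rank ker ∂_2 − rank ∂_3 = (6 − 5) − 0 = 1, and there is no ∂_3, so H_2 ≅ Z.

H_0 = Z,  H_1 = 0,  H_2 = Z.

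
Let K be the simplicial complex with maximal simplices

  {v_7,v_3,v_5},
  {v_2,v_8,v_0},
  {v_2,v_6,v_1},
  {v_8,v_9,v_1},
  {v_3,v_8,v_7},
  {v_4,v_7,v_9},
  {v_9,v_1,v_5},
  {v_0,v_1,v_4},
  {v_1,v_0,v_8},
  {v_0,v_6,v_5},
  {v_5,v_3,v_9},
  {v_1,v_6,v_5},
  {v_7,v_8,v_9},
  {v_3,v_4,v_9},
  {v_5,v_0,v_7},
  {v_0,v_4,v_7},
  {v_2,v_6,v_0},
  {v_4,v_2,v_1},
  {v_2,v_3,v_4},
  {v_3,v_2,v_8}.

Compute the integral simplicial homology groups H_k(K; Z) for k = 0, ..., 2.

H_0 = Z,  H_1 = Z ⊕ Z/2,  H_2 = 0.

We work with the vertex ordering v_0 < v_1 < v_2 < v_3 < v_4 < v_5 < v_6 < v_7 < v_8 < v_9. The simplices of K, each written with vertices in increasing order, are:

  0-simplices (10): [v_0], [v_1], [v_2], [v_3], [v_4], [v_5], [v_6], [v_7], [v_8], [v_9]
  1-simplices (30): (30 of them)
  2-simplices (20): (20 of them)

Hence C_0 ≅ Z^10, C_1 ≅ Z^30, C_2 ≅ Z^20.

Boundary ∂_1: C_1 → C_0 sends each edge [p,q] (with p < q) to q − p. For instance
  ∂[v_2,v_3] = [v_3] − [v_2].
The resulting 10×30 matrix has rank 9, and its Smith normal form has invariant factors (1,1,1,1,1,1,1,1,1).

The boundary map ∂_2: C_2 → C_1 sends each 2-simplex [p,q,r] to [q,r] − [p,r] + [p,q]. For instance
  ∂[v_3,v_4,v_9] = [v_4,v_9] − [v_3,v_9] + [v_3,v_4],
  ∂[v_1,v_5,v_9] = [v_5,v_9] − [v_1,v_9] + [v_1,v_5].
The 30×20 boundary matrix has rank 20 and Smith normal form diag(1,1,1,1,1,1,1,1,1,1,1,1,1,1,1,1,1,1,1,2).

From H_k ≅ ker(∂_k) / im(∂_{k+1}) we obtain:

  H_0: rank C_0 − rank ∂_1 = 10 − 9 = 1, and the invariant factors of ∂_1 are all 1, so H_0 ≅ Z.
  H_1: rank ker ∂_1 − rank ∂_2 = (30 − 9) − 20 = 1, and ∂_2 has invariant factor 2 > 1, so H_1 ≅ Z ⊕ Z/2.
  H_2: rank ker ∂_2 − rank ∂_3 = (20 − 20) − 0 = 0, and there is no ∂_3, so H_2 ≅ 0.

(K is a triangulation of the Klein bottle.)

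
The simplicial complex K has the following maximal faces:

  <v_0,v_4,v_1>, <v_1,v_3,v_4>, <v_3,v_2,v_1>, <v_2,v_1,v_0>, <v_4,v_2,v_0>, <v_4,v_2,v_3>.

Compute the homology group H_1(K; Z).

Fix the vertex order v_0 < v_1 < v_2 < v_3 < v_4 and write every simplex with vertices in increasing order. Then dim K = 2 and the simplices of K are:

  0-simplices (5): [v_0], [v_1], [v_2], [v_3], [v_4]
  1-simplices (9): [v_0,v_1], [v_0,v_2], [v_0,v_4], [v_1,v_2], [v_1,v_3], [v_1,v_4], [v_2,v_3], [v_2,v_4], [v_3,v_4]
  2-simplices (6): [v_0,v_1,v_2], [v_0,v_1,v_4], [v_0,v_2,v_4], [v_1,v_2,v_3], [v_1,v_3,v_4], [v_2,v_3,v_4]

so the chain groups are C_0 ≅ Z^5, C_1 ≅ Z^9, C_2 ≅ Z^6.

The boundary map ∂_1: C_1 → C_0 is given by ∂[p,q] = [q] − [p].
As a 5×9 matrix over Z this has rank 4, with invariant factors (1,1,1,1).

Boundary ∂_2: C_2 → C_1 maps a triangle to the signed sum of its edges. For instance
  ∂[v_0,v_2,v_4] = [v_2,v_4] − [v_0,v_4] + [v_0,v_2],
  ∂[v_2,v_3,v_4] = [v_3,v_4] − [v_2,v_4] + [v_2,v_3].
The resulting 9×6 matrix has rank 5, and its Smith normal form has invariant factors (1,1,1,1,1).

Now H_k = ker ∂_k / im ∂_{k+1}, so:

  H_1: rank ker ∂_1 − rank ∂_2 = (9 − 4) − 5 = 0, and the invariant factors of ∂_2 are all 1, so H_1 = 0.

H_1 = 0.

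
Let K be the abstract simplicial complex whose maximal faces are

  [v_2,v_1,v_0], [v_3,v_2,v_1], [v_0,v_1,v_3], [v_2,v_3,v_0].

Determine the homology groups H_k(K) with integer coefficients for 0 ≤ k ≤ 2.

We work with the vertex ordering v_0 < v_1 < v_2 < v_3. The simplices of K, each written with vertices in increasing order, are:

  0-simplices (4): [v_0], [v_1], [v_2], [v_3]
  1-simplices (6): [v_0,v_1], [v_0,v_2], [v_0,v_3], [v_1,v_2], [v_1,v_3], [v_2,v_3]
  2-simplices (4): [v_0,v_1,v_2], [v_0,v_1,v_3], [v_0,v_2,v_3], [v_1,v_2,v_3]

so the chain groups are C_0 ≅ Z^4, C_1 ≅ Z^6, C_2 ≅ Z^4.

Boundary ∂_1: C_1 → C_0 is given by ∂[p,q] = [q] − [p].
The 4×6 boundary matrix has rank 3 and Smith normal form diag(1,1,1).

∂_2: C_2 → C_1 maps a triangle to the signed sum of its edges. For instance
  ∂[v_0,v_1,v_3] = [v_1,v_3] − [v_0,v_3] + [v_0,v_1],
  ∂[v_0,v_2,v_3] = [v_2,v_3] − [v_0,v_3] + [v_0,v_2].
As a 6×4 matrix over Z this has rank 3, with invariant factors (1,1,1).

Computing H_k = (kernel of ∂_k) / (image of ∂_{k+1}):

  H_0: rank C_0 − rank ∂_1 = 4 − 3 = 1, and the invariant factors of ∂_1 are all 1, so H_0 ≅ Z.
  H_1: rank ker ∂_1 − rank ∂_2 = (6 − 3) − 3 = 0, and the invariant factors of ∂_2 are all 1, so H_1 ≅ 0.
  H_2: rank ker ∂_2 − rank ∂_3 = (4 − 3) − 0 = 1, and there is no ∂_3, so H_2 ≅ Z.

As a check, the Euler characteristic is 4 − 6 + 4 = 2, which agrees with 1 − 0 + 1 = 2.
(K is a triangulation of the 2-sphere S^2.)

H_0 = Z,  H_1 = 0,  H_2 = Z.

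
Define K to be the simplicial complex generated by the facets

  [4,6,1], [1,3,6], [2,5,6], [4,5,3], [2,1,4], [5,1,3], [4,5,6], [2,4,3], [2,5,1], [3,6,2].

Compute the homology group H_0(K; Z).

Take the total order 1 < 2 < 3 < 4 < 5 < 6 on the vertex set. Then K (dimension 2) consists of the simplices:

  0-simplices (6): [1], [2], [3], [4], [5], [6]
  1-simplices (15): [1,2], [1,3], [1,4], [1,5], [1,6], [2,3], [2,4], [2,5], [2,6], [3,4], [3,5], [3,6], [4,5], [4,6], [5,6]
  2-simplices (10): [1,2,4], [1,2,5], [1,3,5], [1,3,6], [1,4,6], [2,3,4], [2,3,6], [2,5,6], [3,4,5], [4,5,6]

Hence C_0 ≅ Z^6, C_1 ≅ Z^15, C_2 ≅ Z^10.

The boundary map ∂_1: C_1 → C_0 is given by ∂[p,q] = [q] − [p].
This gives a 6×15 integer matrix of rank 5; reducing to Smith normal form yields diagonal entries (1,1,1,1,1).

The boundary map ∂_2: C_2 → C_1 maps a triangle to the signed sum of its edges. For instance
  ∂[4,5,6] = [5,6] − [4,6] + [4,5],
  ∂[1,2,4] = [2,4] − [1,4] + [1,2].
The 15×10 boundary matrix has rank 10 and Smith normal form diag(1,1,1,1,1,1,1,1,1,2).

Computing H_k = (kernel of ∂_k) / (image of ∂_{k+1}):

  H_0: rank C_0 − rank ∂_1 = 6 − 5 = 1, and the invariant factors of ∂_1 are all 1, so H_0 ≅ Z.

H_0 = Z.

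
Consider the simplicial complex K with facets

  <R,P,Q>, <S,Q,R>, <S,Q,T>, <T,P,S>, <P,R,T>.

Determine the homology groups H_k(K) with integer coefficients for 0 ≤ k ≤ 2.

H_0 ≅ Z,  H_1 ≅ Z,  H_2 = 0.

Order the vertices as P < Q < R < S < T. Listing each simplex with vertices in this order, K has dimension 2 with simplices:

  0-simplices (5): P, Q, R, S, T
  1-simplices (10): PQ, PR, PS, PT, QR, QS, QT, RS, RT, ST
  2-simplices (5): PQR, PRT, PST, QRS, QST

Hence C_0 ≅ Z^5, C_1 ≅ Z^10, C_2 ≅ Z^5.

Boundary ∂_1: C_1 → C_0 maps an edge to its endpoints' difference, ∂[p,q] = q − p. For instance
  ∂PQ = Q − P.
The 5×10 boundary matrix has rank 4 and Smith normal form diag(1,1,1,1).

The boundary map ∂_2: C_2 → C_1 sends each 2-simplex [p,q,r] to [q,r] − [p,r] + [p,q]. For instance
  ∂QRS = RS − QS + QR,
  ∂QST = ST − QT + QS.
This gives a 10×5 integer matrix of rank 5; reducing to Smith normal form yields diagonal entries (1,1,1,1,1).

Computing H_k = (kernel of ∂_k) / (image of ∂_{k+1}):

  H_0: rank C_0 − rank ∂_1 = 5 − 4 = 1, and the invariant factors of ∂_1 are all 1, so H_0 = Z.
  H_1: rank ker ∂_1 − rank ∂_2 = (10 − 4) − 5 = 1, and the invariant factors of ∂_2 are all 1, so H_1 = Z.
  H_2: rank ker ∂_2 − rank ∂_3 = (5 − 5) − 0 = 0, and there is no ∂_3, so H_2 = 0.

As a check, the Euler characteristic is 5 − 10 + 5 = 0, which agrees with 1 − 1 + 0 = 0.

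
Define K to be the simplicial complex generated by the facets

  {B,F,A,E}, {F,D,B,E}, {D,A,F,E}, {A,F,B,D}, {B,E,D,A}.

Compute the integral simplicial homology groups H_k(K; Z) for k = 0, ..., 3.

Order the vertices as A < B < D < E < F. Listing each simplex with vertices in this order, K has dimension 3 with simplices:

  0-simplices (5): A, B, D, E, F
  1-simplices (10): AB, AD, AE, AF, BD, BE, BF, DE, DF, EF
  2-simplices (10): ABD, ABE, ABF, ADE, ADF, AEF, BDE, BDF, BEF, DEF
  3-simplices (5): ABDE, ABDF, ABEF, ADEF, BDEF

giving chain groups C_0 ≅ Z^5, C_1 ≅ Z^10, C_2 ≅ Z^10, C_3 ≅ Z^5.

∂_1: C_1 → C_0 is given by ∂[p,q] = [q] − [p]. For instance
  ∂AF = F − A.
This gives a 5×10 integer matrix of rank 4; reducing to Smith normal form yields diagonal entries (1,1,1,1).

Boundary ∂_2: C_2 → C_1 sends each 2-simplex [p,q,r] to [q,r] − [p,r] + [p,q]. For instance
  ∂BDE = DE − BE + BD,
  ∂AEF = EF − AF + AE.
This gives a 10×10 integer matrix of rank 6; reducing to Smith normal form yields diagonal entries (1,1,1,1,1,1).

The boundary map ∂_3: C_3 → C_2 sends each 3-simplex σ to the alternating sum Σ_i (−1)^i (σ with its i-th vertex removed). For instance
  ∂ABDF = BDF − ADF + ABF − ABD,
  ∂BDEF = DEF − BEF + BDF − BDE.
The resulting 10×5 matrix has rank 4, and its Smith normal form has invariant factors (1,1,1,1).

From H_k ≅ ker(∂_k) / im(∂_{k+1}) we obtain:

  H_0: rank C_0 − rank ∂_1 = 5 − 4 = 1, and the invariant factors of ∂_1 are all 1, so H_0 ≅ Z.
  H_1: rank ker ∂_1 − rank ∂_2 = (10 − 4) − 6 = 0, and the invariant factors of ∂_2 are all 1, so H_1 ≅ 0.
  H_2: rank ker ∂_2 − rank ∂_3 = (10 − 6) − 4 = 0, and the invariant factors of ∂_3 are all 1, so H_2 ≅ 0.
  H_3: rank ker ∂_3 − rank ∂_4 = (5 − 4) − 0 = 1, and there is no ∂_4, so H_3 ≅ Z.

(K is a triangulation of the 3-sphere S^3.)

H_0 = Z,  H_1 = 0,  H_2 = 0,  H_3 = Z.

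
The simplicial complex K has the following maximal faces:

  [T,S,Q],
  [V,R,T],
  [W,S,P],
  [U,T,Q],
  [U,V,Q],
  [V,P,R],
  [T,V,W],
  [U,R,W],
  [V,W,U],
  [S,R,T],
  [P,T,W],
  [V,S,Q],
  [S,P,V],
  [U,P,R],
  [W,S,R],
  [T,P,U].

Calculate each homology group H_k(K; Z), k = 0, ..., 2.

Order the vertices as P < Q < R < S < T < U < V < W. Listing each simplex with vertices in this order, K has dimension 2 with simplices:

  0-simplices (8): P, Q, R, S, T, U, V, W
  1-simplices (24): PR, PS, PT, PU, PV, PW, QS, QT, QU, QV, RS, RT, RU, RV, RW, ST, SV, SW, TU, TV, TW, UV, UW, VW
  2-simplices (16): PRU, PRV, PSV, PSW, PTU, PTW, QST, QSV, QTU, QUV, RST, RSW, RTV, RUW, TVW, UVW

so the chain groups are C_0 ≅ Z^8, C_1 ≅ Z^24, C_2 ≅ Z^16.

The boundary map ∂_1: C_1 → C_0 sends each edge [p,q] (with p < q) to q − p.
This gives a 8×24 integer matrix of rank 7; reducing to Smith normal form yields diagonal entries (1,1,1,1,1,1,1).

∂_2: C_2 → C_1 sends each 2-simplex [p,q,r] to [q,r] − [p,r] + [p,q]. For instance
  ∂PRU = RU − PU + PR,
  ∂TVW = VW − TW + TV.
The 24×16 boundary matrix has rank 15 and Smith normal form diag(1,1,1,1,1,1,1,1,1,1,1,1,1,1,1).

Now H_k = ker ∂_k / im ∂_{k+1}, so:

  H_0: rank C_0 − rank ∂_1 = 8 − 7 = 1, and the invariant factors of ∂_1 are all 1, so H_0 = Z.
  H_1: rank ker ∂_1 − rank ∂_2 = (24 − 7) − 15 = 2, and the invariant factors of ∂_2 are all 1, so H_1 = Z^2.
  H_2: rank ker ∂_2 − rank ∂_3 = (16 − 15) − 0 = 1, and there is no ∂_3, so H_2 = Z.

(K is a triangulation of the torus T^2.)

H_0 ≅ Z,  H_1 ≅ Z^2,  H_2 ≅ Z.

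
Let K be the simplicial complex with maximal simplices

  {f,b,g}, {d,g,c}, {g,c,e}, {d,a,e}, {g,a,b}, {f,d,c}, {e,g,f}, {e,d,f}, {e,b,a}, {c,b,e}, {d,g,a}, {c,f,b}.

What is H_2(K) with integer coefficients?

H_2 ≅ 0.

Fix the vertex order a < b < c < d < e < f < g and write every simplex with vertices in increasing order. Then dim K = 2 and the simplices of K are:

  0-simplices (7): a, b, c, d, e, f, g
  1-simplices (18): ab, ad, ae, ag, bc, be, bf, bg, cd, ce, cf, cg, de, df, dg, ef, eg, fg
  2-simplices (12): abe, abg, ade, adg, bce, bcf, bfg, cdf, cdg, ceg, def, efg

so the chain groups are C_0 ≅ Z^7, C_1 ≅ Z^18, C_2 ≅ Z^12.

∂_1: C_1 → C_0 maps an edge to its endpoints' difference, ∂[p,q] = q − p. For instance
  ∂bc = c − b.
The resulting 7×18 matrix has rank 6, and its Smith normal form has invariant factors (1,1,1,1,1,1).

Boundary ∂_2: C_2 → C_1 acts by ∂[p,q,r] = [q,r] − [p,r] + [p,q]. For instance
  ∂ade = de − ae + ad,
  ∂bcf = cf − bf + bc.
This gives a 18×12 integer matrix of rank 12; reducing to Smith normal form yields diagonal entries (1,1,1,1,1,1,1,1,1,1,1,2).

Computing H_k = (kernel of ∂_k) / (image of ∂_{k+1}):

  H_2: rank ker ∂_2 − rank ∂_3 = (12 − 12) − 0 = 0, and there is no ∂_3, so H_2 ≅ 0.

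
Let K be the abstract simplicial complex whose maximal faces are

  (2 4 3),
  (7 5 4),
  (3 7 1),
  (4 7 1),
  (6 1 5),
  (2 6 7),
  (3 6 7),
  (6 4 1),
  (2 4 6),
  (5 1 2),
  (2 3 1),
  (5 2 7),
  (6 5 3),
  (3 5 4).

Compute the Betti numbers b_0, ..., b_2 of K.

b_0 = 1, b_1 = 2, b_2 = 1.

We work with the vertex ordering 1 < 2 < 3 < 4 < 5 < 6 < 7. The simplices of K, each written with vertices in increasing order, are:

  0-simplices (7): [1], [2], [3], [4], [5], [6], [7]
  1-simplices (21): [1,2], [1,3], [1,4], [1,5], [1,6], [1,7], [2,3], [2,4], [2,5], [2,6], [2,7], [3,4], [3,5], [3,6], [3,7], [4,5], [4,6], [4,7], [5,6], [5,7], [6,7]
  2-simplices (14): [1,2,3], [1,2,5], [1,3,7], [1,4,6], [1,4,7], [1,5,6], [2,3,4], [2,4,6], [2,5,7], [2,6,7], [3,4,5], [3,5,6], [3,6,7], [4,5,7]

Hence C_0 ≅ Z^7, C_1 ≅ Z^21, C_2 ≅ Z^14.

Boundary ∂_1: C_1 → C_0 is given by ∂[p,q] = [q] − [p].
The 7×21 boundary matrix has rank 6 and Smith normal form diag(1,1,1,1,1,1).

Boundary ∂_2: C_2 → C_1 sends each 2-simplex [p,q,r] to [q,r] − [p,r] + [p,q]. For instance
  ∂[2,5,7] = [5,7] − [2,7] + [2,5],
  ∂[1,2,3] = [2,3] − [1,3] + [1,2].
As a 21×14 matrix over Z this has rank 13, with invariant factors (1,1,1,1,1,1,1,1,1,1,1,1,1).

From H_k ≅ ker(∂_k) / im(∂_{k+1}) we obtain:

  H_0: rank C_0 − rank ∂_1 = 7 − 6 = 1, and the invariant factors of ∂_1 are all 1, so H_0 = Z.
  H_1: rank ker ∂_1 − rank ∂_2 = (21 − 6) − 13 = 2, and the invariant factors of ∂_2 are all 1, so H_1 = Z^2.
  H_2: rank ker ∂_2 − rank ∂_3 = (14 − 13) − 0 = 1, and there is no ∂_3, so H_2 = Z.

Hence the Betti numbers are b_0 = 1, b_1 = 2, b_2 = 1.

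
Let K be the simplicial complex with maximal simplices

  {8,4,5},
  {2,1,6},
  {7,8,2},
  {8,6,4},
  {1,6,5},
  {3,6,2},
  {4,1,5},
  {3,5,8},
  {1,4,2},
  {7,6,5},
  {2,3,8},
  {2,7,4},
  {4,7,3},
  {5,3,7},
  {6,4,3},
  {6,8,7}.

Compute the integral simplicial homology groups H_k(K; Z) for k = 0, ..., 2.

Take the total order 1 < 2 < 3 < 4 < 5 < 6 < 7 < 8 on the vertex set. Then K (dimension 2) consists of the simplices:

  0-simplices (8): [1], [2], [3], [4], [5], [6], [7], [8]
  1-simplices (24): (24 of them)
  2-simplices (16): [1,2,4], [1,2,6], [1,4,5], [1,5,6], [2,3,6], [2,3,8], [2,4,7], [2,7,8], [3,4,6], [3,4,7], [3,5,7], [3,5,8], [4,5,8], [4,6,8], [5,6,7], [6,7,8]

so the chain groups are C_0 ≅ Z^8, C_1 ≅ Z^24, C_2 ≅ Z^16.

The boundary map ∂_1: C_1 → C_0 sends each edge [p,q] (with p < q) to q − p. For instance
  ∂[3,5] = [5] − [3].
The 8×24 boundary matrix has rank 7 and Smith normal form diag(1,1,1,1,1,1,1).

Boundary ∂_2: C_2 → C_1 sends each 2-simplex [p,q,r] to [q,r] − [p,r] + [p,q]. For instance
  ∂[2,3,8] = [3,8] − [2,8] + [2,3],
  ∂[2,3,6] = [3,6] − [2,6] + [2,3].
This gives a 24×16 integer matrix of rank 15; reducing to Smith normal form yields diagonal entries (1,1,1,1,1,1,1,1,1,1,1,1,1,1,1).

From H_k ≅ ker(∂_k) / im(∂_{k+1}) we obtain:

  H_0: rank C_0 − rank ∂_1 = 8 − 7 = 1, and the invariant factors of ∂_1 are all 1, so H_0 = Z.
  H_1: rank ker ∂_1 − rank ∂_2 = (24 − 7) − 15 = 2, and the invariant factors of ∂_2 are all 1, so H_1 = Z^2.
  H_2: rank ker ∂_2 − rank ∂_3 = (16 − 15) − 0 = 1, and there is no ∂_3, so H_2 = Z.

(K is a triangulation of the torus T^2.)

H_0 = Z,  H_1 = Z^2,  H_2 = Z.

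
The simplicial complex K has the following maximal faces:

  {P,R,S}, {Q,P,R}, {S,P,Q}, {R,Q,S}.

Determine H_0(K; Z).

Order the vertices as P < Q < R < S. Listing each simplex with vertices in this order, K has dimension 2 with simplices:

  0-simplices (4): P, Q, R, S
  1-simplices (6): PQ, PR, PS, QR, QS, RS
  2-simplices (4): PQR, PQS, PRS, QRS

so the chain groups are C_0 ≅ Z^4, C_1 ≅ Z^6, C_2 ≅ Z^4.

The boundary map ∂_1: C_1 → C_0 maps an edge to its endpoints' difference, ∂[p,q] = q − p.
This gives a 4×6 integer matrix of rank 3; reducing to Smith normal form yields diagonal entries (1,1,1).

The boundary map ∂_2: C_2 → C_1 maps a triangle to the signed sum of its edges. For instance
  ∂PQR = QR − PR + PQ,
  ∂PRS = RS − PS + PR.
As a 6×4 matrix over Z this has rank 3, with invariant factors (1,1,1).

From H_k ≅ ker(∂_k) / im(∂_{k+1}) we obtain:

  H_0: rank C_0 − rank ∂_1 = 4 − 3 = 1, and the invariant factors of ∂_1 are all 1, so H_0 ≅ Z.

(K is a triangulation of the 2-sphere S^2.)

H_0 ≅ Z.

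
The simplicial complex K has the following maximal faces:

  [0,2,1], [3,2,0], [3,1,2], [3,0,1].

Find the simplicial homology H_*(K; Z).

Take the total order 0 < 1 < 2 < 3 on the vertex set. Then K (dimension 2) consists of the simplices:

  0-simplices (4): [0], [1], [2], [3]
  1-simplices (6): [0,1], [0,2], [0,3], [1,2], [1,3], [2,3]
  2-simplices (4): [0,1,2], [0,1,3], [0,2,3], [1,2,3]

Hence C_0 ≅ Z^4, C_1 ≅ Z^6, C_2 ≅ Z^4.

∂_1: C_1 → C_0 is given by ∂[p,q] = [q] − [p]. For instance
  ∂[0,3] = [3] − [0].
The 4×6 boundary matrix has rank 3 and Smith normal form diag(1,1,1).

Boundary ∂_2: C_2 → C_1 maps a triangle to the signed sum of its edges. For instance
  ∂[1,2,3] = [2,3] − [1,3] + [1,2],
  ∂[0,2,3] = [2,3] − [0,3] + [0,2].
As a 6×4 matrix over Z this has rank 3, with invariant factors (1,1,1).

Now H_k = ker ∂_k / im ∂_{k+1}, so:

  H_0: rank C_0 − rank ∂_1 = 4 − 3 = 1, and the invariant factors of ∂_1 are all 1, so H_0 ≅ Z.
  H_1: rank ker ∂_1 − rank ∂_2 = (6 − 3) − 3 = 0, and the invariant factors of ∂_2 are all 1, so H_1 ≅ 0.
  H_2: rank ker ∂_2 − rank ∂_3 = (4 − 3) − 0 = 1, and there is no ∂_3, so H_2 ≅ Z.

As a check, the Euler characteristic is 4 − 6 + 4 = 2, which agrees with 1 − 0 + 1 = 2.
(K is a triangulation of the 2-sphere S^2.)

H_0 ≅ Z,  H_1 = 0,  H_2 ≅ Z.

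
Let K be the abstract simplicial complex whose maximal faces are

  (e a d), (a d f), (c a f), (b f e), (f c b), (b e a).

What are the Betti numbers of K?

b_0 = 1, b_1 = 1, b_2 = 0.

K has 6 vertices, 12 edges, 6 triangles.
rank ∂_0 = 0, rank ∂_1 = 5 ⇒ b_0 = 6 − 0 − 5 = 1; all invariant factors of ∂_1 are 1 so no torsion. So H_0 = Z.
rank ∂_1 = 5, rank ∂_2 = 6 ⇒ b_1 = 12 − 5 − 6 = 1; all invariant factors of ∂_2 are 1 so no torsion. So H_1 = Z.
rank ∂_2 = 6, rank ∂_3 = 0 ⇒ b_2 = 6 − 6 − 0 = 0. So H_2 = 0.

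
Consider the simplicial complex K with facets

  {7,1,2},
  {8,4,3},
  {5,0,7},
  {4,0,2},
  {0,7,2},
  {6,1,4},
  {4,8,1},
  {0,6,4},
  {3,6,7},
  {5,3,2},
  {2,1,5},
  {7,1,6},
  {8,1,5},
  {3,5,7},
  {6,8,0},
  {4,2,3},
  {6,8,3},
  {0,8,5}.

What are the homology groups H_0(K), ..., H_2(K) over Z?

Take the total order 0 < 1 < 2 < 3 < 4 < 5 < 6 < 7 < 8 on the vertex set. Then K (dimension 2) consists of the simplices:

  0-simplices (9): [0], [1], [2], [3], [4], [5], [6], [7], [8]
  1-simplices (27): (27 of them)
  2-simplices (18): [0,2,4], [0,2,7], [0,4,6], [0,5,7], [0,5,8], [0,6,8], [1,2,5], [1,2,7], [1,4,6], [1,4,8], [1,5,8], [1,6,7], [2,3,4], [2,3,5], [3,4,8], [3,5,7], [3,6,7], [3,6,8]

Hence C_0 ≅ Z^9, C_1 ≅ Z^27, C_2 ≅ Z^18.

Boundary ∂_1: C_1 → C_0 maps an edge to its endpoints' difference, ∂[p,q] = q − p. For instance
  ∂[3,6] = [6] − [3].
As a 9×27 matrix over Z this has rank 8, with invariant factors (1,1,1,1,1,1,1,1).

Boundary ∂_2: C_2 → C_1 sends each 2-simplex [p,q,r] to [q,r] − [p,r] + [p,q]. For instance
  ∂[1,4,6] = [4,6] − [1,6] + [1,4],
  ∂[0,6,8] = [6,8] − [0,8] + [0,6].
The resulting 27×18 matrix has rank 18, and its Smith normal form has invariant factors (1,1,1,1,1,1,1,1,1,1,1,1,1,1,1,1,1,2).

From H_k ≅ ker(∂_k) / im(∂_{k+1}) we obtain:

  H_0: rank C_0 − rank ∂_1 = 9 − 8 = 1, and the invariant factors of ∂_1 are all 1, so H_0 = Z.
  H_1: rank ker ∂_1 − rank ∂_2 = (27 − 8) − 18 = 1, and ∂_2 has invariant factor 2 > 1, so H_1 = Z ⊕ Z/2Z.
  H_2: rank ker ∂_2 − rank ∂_3 = (18 − 18) − 0 = 0, and there is no ∂_3, so H_2 = 0.

As a check, the Euler characteristic is 9 − 27 + 18 = 0, which agrees with 1 − 1 + 0 = 0.

H_0 = Z,  H_1 = Z ⊕ Z/2Z,  H_2 = 0.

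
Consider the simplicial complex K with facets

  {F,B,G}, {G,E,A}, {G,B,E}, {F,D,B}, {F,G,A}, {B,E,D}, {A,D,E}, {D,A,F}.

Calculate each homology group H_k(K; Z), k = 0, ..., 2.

H_0 ≅ Z,  H_1 = 0,  H_2 ≅ Z.

Fix the vertex order A < B < D < E < F < G and write every simplex with vertices in increasing order. Then dim K = 2 and the simplices of K are:

  0-simplices (6): A, B, D, E, F, G
  1-simplices (12): AD, AE, AF, AG, BD, BE, BF, BG, DE, DF, EG, FG
  2-simplices (8): ADE, ADF, AEG, AFG, BDE, BDF, BEG, BFG

Hence C_0 ≅ Z^6, C_1 ≅ Z^12, C_2 ≅ Z^8.

∂_1: C_1 → C_0 maps an edge to its endpoints' difference, ∂[p,q] = q − p. For instance
  ∂FG = G − F.
The resulting 6×12 matrix has rank 5, and its Smith normal form has invariant factors (1,1,1,1,1).

∂_2: C_2 → C_1 maps a triangle to the signed sum of its edges. For instance
  ∂ADE = DE − AE + AD,
  ∂BFG = FG − BG + BF.
This gives a 12×8 integer matrix of rank 7; reducing to Smith normal form yields diagonal entries (1,1,1,1,1,1,1).

Now H_k = ker ∂_k / im ∂_{k+1}, so:

  H_0: rank C_0 − rank ∂_1 = 6 − 5 = 1, and the invariant factors of ∂_1 are all 1, so H_0 ≅ Z.
  H_1: rank ker ∂_1 − rank ∂_2 = (12 − 5) − 7 = 0, and the invariant factors of ∂_2 are all 1, so H_1 ≅ 0.
  H_2: rank ker ∂_2 − rank ∂_3 = (8 − 7) − 0 = 1, and there is no ∂_3, so H_2 ≅ Z.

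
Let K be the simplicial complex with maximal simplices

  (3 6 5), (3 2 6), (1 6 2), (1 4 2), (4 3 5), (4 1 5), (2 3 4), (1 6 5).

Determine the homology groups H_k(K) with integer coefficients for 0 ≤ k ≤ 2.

H_0 ≅ Z,  H_1 = 0,  H_2 ≅ Z.

Take the total order 1 < 2 < 3 < 4 < 5 < 6 on the vertex set. Then K (dimension 2) consists of the simplices:

  0-simplices (6): [1], [2], [3], [4], [5], [6]
  1-simplices (12): [1,2], [1,4], [1,5], [1,6], [2,3], [2,4], [2,6], [3,4], [3,5], [3,6], [4,5], [5,6]
  2-simplices (8): [1,2,4], [1,2,6], [1,4,5], [1,5,6], [2,3,4], [2,3,6], [3,4,5], [3,5,6]

giving chain groups C_0 ≅ Z^6, C_1 ≅ Z^12, C_2 ≅ Z^8.

∂_1: C_1 → C_0 maps an edge to its endpoints' difference, ∂[p,q] = q − p.
The 6×12 boundary matrix has rank 5 and Smith normal form diag(1,1,1,1,1).

The boundary map ∂_2: C_2 → C_1 maps a triangle to the signed sum of its edges. For instance
  ∂[1,5,6] = [5,6] − [1,6] + [1,5],
  ∂[3,4,5] = [4,5] − [3,5] + [3,4].
This gives a 12×8 integer matrix of rank 7; reducing to Smith normal form yields diagonal entries (1,1,1,1,1,1,1).

Computing H_k = (kernel of ∂_k) / (image of ∂_{k+1}):

  H_0: rank C_0 − rank ∂_1 = 6 − 5 = 1, and the invariant factors of ∂_1 are all 1, so H_0 ≅ Z.
  H_1: rank ker ∂_1 − rank ∂_2 = (12 − 5) − 7 = 0, and the invariant factors of ∂_2 are all 1, so H_1 ≅ 0.
  H_2: rank ker ∂_2 − rank ∂_3 = (8 − 7) − 0 = 1, and there is no ∂_3, so H_2 ≅ Z.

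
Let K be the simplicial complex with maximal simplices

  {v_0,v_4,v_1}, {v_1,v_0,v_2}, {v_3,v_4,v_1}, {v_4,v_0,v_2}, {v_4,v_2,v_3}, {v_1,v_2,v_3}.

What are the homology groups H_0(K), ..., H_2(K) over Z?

H_0 ≅ Z,  H_1 = 0,  H_2 ≅ Z.

K has 5 vertices, 9 edges, 6 triangles.
rank ∂_0 = 0, rank ∂_1 = 4 ⇒ b_0 = 5 − 0 − 4 = 1; all invariant factors of ∂_1 are 1 so no torsion. So H_0 ≅ Z.
rank ∂_1 = 4, rank ∂_2 = 5 ⇒ b_1 = 9 − 4 − 5 = 0; all invariant factors of ∂_2 are 1 so no torsion. So H_1 ≅ 0.
rank ∂_2 = 5, rank ∂_3 = 0 ⇒ b_2 = 6 − 5 − 0 = 1. So H_2 ≅ Z.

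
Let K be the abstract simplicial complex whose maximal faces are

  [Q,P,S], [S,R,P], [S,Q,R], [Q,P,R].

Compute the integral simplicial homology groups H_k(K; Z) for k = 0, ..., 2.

H_0 = Z,  H_1 = 0,  H_2 = Z.

Order the vertices as P < Q < R < S. Listing each simplex with vertices in this order, K has dimension 2 with simplices:

  0-simplices (4): P, Q, R, S
  1-simplices (6): PQ, PR, PS, QR, QS, RS
  2-simplices (4): PQR, PQS, PRS, QRS

so the chain groups are C_0 ≅ Z^4, C_1 ≅ Z^6, C_2 ≅ Z^4.

Boundary ∂_1: C_1 → C_0 is given by ∂[p,q] = [q] − [p].
As a 4×6 matrix over Z this has rank 3, with invariant factors (1,1,1).

Boundary ∂_2: C_2 → C_1 sends each 2-simplex [p,q,r] to [q,r] − [p,r] + [p,q]. For instance
  ∂PQR = QR − PR + PQ,
  ∂QRS = RS − QS + QR.
As a 6×4 matrix over Z this has rank 3, with invariant factors (1,1,1).

Reading off H_k = ker ∂_k / im ∂_{k+1}:

  H_0: rank C_0 − rank ∂_1 = 4 − 3 = 1, and the invariant factors of ∂_1 are all 1, so H_0 ≅ Z.
  H_1: rank ker ∂_1 − rank ∂_2 = (6 − 3) − 3 = 0, and the invariant factors of ∂_2 are all 1, so H_1 ≅ 0.
  H_2: rank ker ∂_2 − rank ∂_3 = (4 − 3) − 0 = 1, and there is no ∂_3, so H_2 ≅ Z.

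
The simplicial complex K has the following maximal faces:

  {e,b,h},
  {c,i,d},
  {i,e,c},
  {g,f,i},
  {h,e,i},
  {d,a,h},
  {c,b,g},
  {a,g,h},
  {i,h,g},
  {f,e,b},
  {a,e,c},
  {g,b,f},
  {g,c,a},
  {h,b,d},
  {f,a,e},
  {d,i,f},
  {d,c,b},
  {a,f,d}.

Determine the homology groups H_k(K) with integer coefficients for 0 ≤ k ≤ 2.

Fix the vertex order a < b < c < d < e < f < g < h < i and write every simplex with vertices in increasing order. Then dim K = 2 and the simplices of K are:

  0-simplices (9): a, b, c, d, e, f, g, h, i
  1-simplices (27): ac, ad, ae, af, ag, ah, bc, bd, be, bf, bg, bh, cd, ce, cg, ci, df, dh, di, ef, eh, ei, fg, fi, gh, gi, hi
  2-simplices (18): ace, acg, adf, adh, aef, agh, bcd, bcg, bdh, bef, beh, bfg, cdi, cei, dfi, ehi, fgi, ghi

giving chain groups C_0 ≅ Z^9, C_1 ≅ Z^27, C_2 ≅ Z^18.

Boundary ∂_1: C_1 → C_0 is given by ∂[p,q] = [q] − [p].
The resulting 9×27 matrix has rank 8, and its Smith normal form has invariant factors (1,1,1,1,1,1,1,1).

Boundary ∂_2: C_2 → C_1 maps a triangle to the signed sum of its edges. For instance
  ∂bcd = cd − bd + bc,
  ∂bcg = cg − bg + bc.
This gives a 27×18 integer matrix of rank 17; reducing to Smith normal form yields diagonal entries (1,1,1,1,1,1,1,1,1,1,1,1,1,1,1,1,1).

Now H_k = ker ∂_k / im ∂_{k+1}, so:

  H_0: rank C_0 − rank ∂_1 = 9 − 8 = 1, and the invariant factors of ∂_1 are all 1, so H_0 = Z.
  H_1: rank ker ∂_1 − rank ∂_2 = (27 − 8) − 17 = 2, and the invariant factors of ∂_2 are all 1, so H_1 = Z^2.
  H_2: rank ker ∂_2 − rank ∂_3 = (18 − 17) − 0 = 1, and there is no ∂_3, so H_2 = Z.

H_0 = Z,  H_1 = Z^2,  H_2 = Z.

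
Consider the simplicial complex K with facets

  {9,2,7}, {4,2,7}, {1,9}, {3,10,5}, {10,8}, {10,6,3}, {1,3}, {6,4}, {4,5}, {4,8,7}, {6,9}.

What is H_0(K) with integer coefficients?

H_0 ≅ Z.

Order the vertices as 1 < 2 < 3 < 4 < 5 < 6 < 7 < 8 < 9 < 10. Listing each simplex with vertices in this order, K has dimension 2 with simplices:

  0-simplices (10): [1], [2], [3], [4], [5], [6], [7], [8], [9], [10]
  1-simplices (18): [1,3], [1,9], [2,4], [2,7], [2,9], [3,5], [3,6], [3,10], [4,5], [4,6], [4,7], [4,8], [5,10], [6,9], [6,10], [7,8], [7,9], [8,10]
  2-simplices (5): [2,4,7], [2,7,9], [3,5,10], [3,6,10], [4,7,8]

giving chain groups C_0 ≅ Z^10, C_1 ≅ Z^18, C_2 ≅ Z^5.

∂_1: C_1 → C_0 is given by ∂[p,q] = [q] − [p]. For instance
  ∂[6,9] = [9] − [6].
The 10×18 boundary matrix has rank 9 and Smith normal form diag(1,1,1,1,1,1,1,1,1).

∂_2: C_2 → C_1 acts by ∂[p,q,r] = [q,r] − [p,r] + [p,q]. For instance
  ∂[3,5,10] = [5,10] − [3,10] + [3,5],
  ∂[3,6,10] = [6,10] − [3,10] + [3,6].
The resulting 18×5 matrix has rank 5, and its Smith normal form has invariant factors (1,1,1,1,1).

From H_k ≅ ker(∂_k) / im(∂_{k+1}) we obtain:

  H_0: rank C_0 − rank ∂_1 = 10 − 9 = 1, and the invariant factors of ∂_1 are all 1, so H_0 ≅ Z.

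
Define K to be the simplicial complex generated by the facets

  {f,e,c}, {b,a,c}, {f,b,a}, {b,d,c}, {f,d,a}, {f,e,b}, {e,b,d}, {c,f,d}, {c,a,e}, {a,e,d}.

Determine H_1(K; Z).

H_1 = Z/2.

Fix the vertex order a < b < c < d < e < f and write every simplex with vertices in increasing order. Then dim K = 2 and the simplices of K are:

  0-simplices (6): a, b, c, d, e, f
  1-simplices (15): ab, ac, ad, ae, af, bc, bd, be, bf, cd, ce, cf, de, df, ef
  2-simplices (10): abc, abf, ace, ade, adf, bcd, bde, bef, cdf, cef

giving chain groups C_0 ≅ Z^6, C_1 ≅ Z^15, C_2 ≅ Z^10.

Boundary ∂_1: C_1 → C_0 is given by ∂[p,q] = [q] − [p]. For instance
  ∂ef = f − e.
This gives a 6×15 integer matrix of rank 5; reducing to Smith normal form yields diagonal entries (1,1,1,1,1).

The boundary map ∂_2: C_2 → C_1 sends each 2-simplex [p,q,r] to [q,r] − [p,r] + [p,q]. For instance
  ∂adf = df − af + ad,
  ∂ace = ce − ae + ac.
The resulting 15×10 matrix has rank 10, and its Smith normal form has invariant factors (1,1,1,1,1,1,1,1,1,2).

Computing H_k = (kernel of ∂_k) / (image of ∂_{k+1}):

  H_1: rank ker ∂_1 − rank ∂_2 = (15 − 5) − 10 = 0, and ∂_2 has invariant factor 2 > 1, so H_1 ≅ Z/2.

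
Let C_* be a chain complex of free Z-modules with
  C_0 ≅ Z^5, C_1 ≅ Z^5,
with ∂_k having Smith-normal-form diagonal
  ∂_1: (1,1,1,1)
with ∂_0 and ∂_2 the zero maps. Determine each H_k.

H_0 = Z,  H_1 = Z.

H_0: b_0 = 5 − 0 − 4 = 1; torsion from ∂_1 factors > 1: none. So H_0 = Z.
H_1: b_1 = 5 − 4 − 0 = 1; torsion from ∂_2 factors > 1: none. So H_1 = Z.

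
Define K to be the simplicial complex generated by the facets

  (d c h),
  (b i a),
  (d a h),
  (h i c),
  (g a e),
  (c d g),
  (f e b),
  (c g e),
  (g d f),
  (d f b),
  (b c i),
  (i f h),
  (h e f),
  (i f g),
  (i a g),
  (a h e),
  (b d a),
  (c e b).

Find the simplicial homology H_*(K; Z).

Take the total order a < b < c < d < e < f < g < h < i on the vertex set. Then K (dimension 2) consists of the simplices:

  0-simplices (9): a, b, c, d, e, f, g, h, i
  1-simplices (27): ab, ad, ae, ag, ah, ai, bc, bd, be, bf, bi, cd, ce, cg, ch, ci, df, dg, dh, ef, eg, eh, fg, fh, fi, gi, hi
  2-simplices (18): abd, abi, adh, aeg, aeh, agi, bce, bci, bdf, bef, cdg, cdh, ceg, chi, dfg, efh, fgi, fhi

so the chain groups are C_0 ≅ Z^9, C_1 ≅ Z^27, C_2 ≅ Z^18.

Boundary ∂_1: C_1 → C_0 maps an edge to its endpoints' difference, ∂[p,q] = q − p. For instance
  ∂ce = e − c.
The resulting 9×27 matrix has rank 8, and its Smith normal form has invariant factors (1,1,1,1,1,1,1,1).

Boundary ∂_2: C_2 → C_1 acts by ∂[p,q,r] = [q,r] − [p,r] + [p,q]. For instance
  ∂cdg = dg − cg + cd,
  ∂abd = bd − ad + ab.
This gives a 27×18 integer matrix of rank 17; reducing to Smith normal form yields diagonal entries (1,1,1,1,1,1,1,1,1,1,1,1,1,1,1,1,1).

Computing H_k = (kernel of ∂_k) / (image of ∂_{k+1}):

  H_0: rank C_0 − rank ∂_1 = 9 − 8 = 1, and the invariant factors of ∂_1 are all 1, so H_0 ≅ Z.
  H_1: rank ker ∂_1 − rank ∂_2 = (27 − 8) − 17 = 2, and the invariant factors of ∂_2 are all 1, so H_1 ≅ Z^2.
  H_2: rank ker ∂_2 − rank ∂_3 = (18 − 17) − 0 = 1, and there is no ∂_3, so H_2 ≅ Z.

As a check, the Euler characteristic is 9 − 27 + 18 = 0, which agrees with 1 − 2 + 1 = 0.
(K is a triangulation of the torus T^2.)

H_0 ≅ Z,  H_1 ≅ Z^2,  H_2 ≅ Z.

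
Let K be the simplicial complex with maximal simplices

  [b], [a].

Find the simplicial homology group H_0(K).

Order the vertices as a < b. Listing each simplex with vertices in this order, K has dimension 0 with simplices:

  0-simplices (2): a, b

Hence C_0 ≅ Z^2.

Now H_k = ker ∂_k / im ∂_{k+1}, so:

  H_0: rank C_0 − rank ∂_1 = 2 − 0 = 2, and there is no ∂_1, so H_0 = Z^2.

H_0 = Z^2.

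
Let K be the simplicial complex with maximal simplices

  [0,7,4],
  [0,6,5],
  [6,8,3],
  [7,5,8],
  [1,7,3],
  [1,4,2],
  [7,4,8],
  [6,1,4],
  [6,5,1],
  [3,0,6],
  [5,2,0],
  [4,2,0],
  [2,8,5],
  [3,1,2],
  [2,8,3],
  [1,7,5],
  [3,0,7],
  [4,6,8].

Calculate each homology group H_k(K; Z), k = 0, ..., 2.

Take the total order 0 < 1 < 2 < 3 < 4 < 5 < 6 < 7 < 8 on the vertex set. Then K (dimension 2) consists of the simplices:

  0-simplices (9): [0], [1], [2], [3], [4], [5], [6], [7], [8]
  1-simplices (27): (27 of them)
  2-simplices (18): [0,2,4], [0,2,5], [0,3,6], [0,3,7], [0,4,7], [0,5,6], [1,2,3], [1,2,4], [1,3,7], [1,4,6], [1,5,6], [1,5,7], [2,3,8], [2,5,8], [3,6,8], [4,6,8], [4,7,8], [5,7,8]

giving chain groups C_0 ≅ Z^9, C_1 ≅ Z^27, C_2 ≅ Z^18.

Boundary ∂_1: C_1 → C_0 maps an edge to its endpoints' difference, ∂[p,q] = q − p.
The 9×27 boundary matrix has rank 8 and Smith normal form diag(1,1,1,1,1,1,1,1).

The boundary map ∂_2: C_2 → C_1 acts by ∂[p,q,r] = [q,r] − [p,r] + [p,q]. For instance
  ∂[4,6,8] = [6,8] − [4,8] + [4,6],
  ∂[0,4,7] = [4,7] − [0,7] + [0,4].
This gives a 27×18 integer matrix of rank 17; reducing to Smith normal form yields diagonal entries (1,1,1,1,1,1,1,1,1,1,1,1,1,1,1,1,1).

Now H_k = ker ∂_k / im ∂_{k+1}, so:

  H_0: rank C_0 − rank ∂_1 = 9 − 8 = 1, and the invariant factors of ∂_1 are all 1, so H_0 = Z.
  H_1: rank ker ∂_1 − rank ∂_2 = (27 − 8) − 17 = 2, and the invariant factors of ∂_2 are all 1, so H_1 = Z^2.
  H_2: rank ker ∂_2 − rank ∂_3 = (18 − 17) − 0 = 1, and there is no ∂_3, so H_2 = Z.

H_0 = Z,  H_1 = Z^2,  H_2 = Z.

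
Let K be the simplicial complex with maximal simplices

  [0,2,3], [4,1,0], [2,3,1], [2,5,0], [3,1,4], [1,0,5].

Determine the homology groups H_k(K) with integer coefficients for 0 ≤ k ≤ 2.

H_0 = Z,  H_1 = Z,  H_2 = 0.

Fix the vertex order 0 < 1 < 2 < 3 < 4 < 5 and write every simplex with vertices in increasing order. Then dim K = 2 and the simplices of K are:

  0-simplices (6): [0], [1], [2], [3], [4], [5]
  1-simplices (12): [0,1], [0,2], [0,3], [0,4], [0,5], [1,2], [1,3], [1,4], [1,5], [2,3], [2,5], [3,4]
  2-simplices (6): [0,1,4], [0,1,5], [0,2,3], [0,2,5], [1,2,3], [1,3,4]

so the chain groups are C_0 ≅ Z^6, C_1 ≅ Z^12, C_2 ≅ Z^6.

The boundary map ∂_1: C_1 → C_0 maps an edge to its endpoints' difference, ∂[p,q] = q − p.
This gives a 6×12 integer matrix of rank 5; reducing to Smith normal form yields diagonal entries (1,1,1,1,1).

Boundary ∂_2: C_2 → C_1 sends each 2-simplex [p,q,r] to [q,r] − [p,r] + [p,q]. For instance
  ∂[0,1,4] = [1,4] − [0,4] + [0,1],
  ∂[1,3,4] = [3,4] − [1,4] + [1,3].
The resulting 12×6 matrix has rank 6, and its Smith normal form has invariant factors (1,1,1,1,1,1).

Reading off H_k = ker ∂_k / im ∂_{k+1}:

  H_0: rank C_0 − rank ∂_1 = 6 − 5 = 1, and the invariant factors of ∂_1 are all 1, so H_0 ≅ Z.
  H_1: rank ker ∂_1 − rank ∂_2 = (12 − 5) − 6 = 1, and the invariant factors of ∂_2 are all 1, so H_1 ≅ Z.
  H_2: rank ker ∂_2 − rank ∂_3 = (6 − 6) − 0 = 0, and there is no ∂_3, so H_2 ≅ 0.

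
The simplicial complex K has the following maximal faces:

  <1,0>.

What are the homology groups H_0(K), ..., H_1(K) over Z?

H_0 = Z,  H_1 = 0.

Take the total order 0 < 1 on the vertex set. Then K (dimension 1) consists of the simplices:

  0-simplices (2): [0], [1]
  1-simplices (1): [0,1]

so the chain groups are C_0 ≅ Z^2, C_1 ≅ Z^1.

∂_1: C_1 → C_0 sends each edge [p,q] (with p < q) to q − p. For instance
  ∂[0,1] = [1] − [0].
This gives a 2×1 integer matrix of rank 1; reducing to Smith normal form yields diagonal entries (1).

Reading off H_k = ker ∂_k / im ∂_{k+1}:

  H_0: rank C_0 − rank ∂_1 = 2 − 1 = 1, and the invariant factors of ∂_1 are all 1, so H_0 ≅ Z.
  H_1: rank ker ∂_1 − rank ∂_2 = (1 − 1) − 0 = 0, and there is no ∂_2, so H_1 ≅ 0.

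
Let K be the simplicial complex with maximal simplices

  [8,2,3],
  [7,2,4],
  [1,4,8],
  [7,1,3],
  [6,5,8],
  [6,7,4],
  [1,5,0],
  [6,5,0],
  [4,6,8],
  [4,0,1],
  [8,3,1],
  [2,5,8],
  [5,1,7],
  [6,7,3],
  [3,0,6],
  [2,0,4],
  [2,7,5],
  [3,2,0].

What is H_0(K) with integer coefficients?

Fix the vertex order 0 < 1 < 2 < 3 < 4 < 5 < 6 < 7 < 8 and write every simplex with vertices in increasing order. Then dim K = 2 and the simplices of K are:

  0-simplices (9): [0], [1], [2], [3], [4], [5], [6], [7], [8]
  1-simplices (27): (27 of them)
  2-simplices (18): [0,1,4], [0,1,5], [0,2,3], [0,2,4], [0,3,6], [0,5,6], [1,3,7], [1,3,8], [1,4,8], [1,5,7], [2,3,8], [2,4,7], [2,5,7], [2,5,8], [3,6,7], [4,6,7], [4,6,8], [5,6,8]

Hence C_0 ≅ Z^9, C_1 ≅ Z^27, C_2 ≅ Z^18.

Boundary ∂_1: C_1 → C_0 maps an edge to its endpoints' difference, ∂[p,q] = q − p. For instance
  ∂[2,5] = [5] − [2].
This gives a 9×27 integer matrix of rank 8; reducing to Smith normal form yields diagonal entries (1,1,1,1,1,1,1,1).

∂_2: C_2 → C_1 maps a triangle to the signed sum of its edges. For instance
  ∂[1,3,8] = [3,8] − [1,8] + [1,3],
  ∂[0,2,3] = [2,3] − [0,3] + [0,2].
The 27×18 boundary matrix has rank 17 and Smith normal form diag(1,1,1,1,1,1,1,1,1,1,1,1,1,1,1,1,1).

Reading off H_k = ker ∂_k / im ∂_{k+1}:

  H_0: rank C_0 − rank ∂_1 = 9 − 8 = 1, and the invariant factors of ∂_1 are all 1, so H_0 ≅ Z.

(K is a triangulation of the torus T^2.)

H_0 ≅ Z.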